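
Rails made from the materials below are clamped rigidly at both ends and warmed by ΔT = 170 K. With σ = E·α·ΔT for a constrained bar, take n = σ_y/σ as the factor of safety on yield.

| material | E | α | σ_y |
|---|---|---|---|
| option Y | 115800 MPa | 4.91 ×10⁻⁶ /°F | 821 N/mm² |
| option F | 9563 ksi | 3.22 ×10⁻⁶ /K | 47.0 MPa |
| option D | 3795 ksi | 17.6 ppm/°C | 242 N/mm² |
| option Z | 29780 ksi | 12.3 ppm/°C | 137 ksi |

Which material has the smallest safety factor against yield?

With everything in SI (GPa, ×10⁻⁶/K, MPa):
  option Y: E = 115.8, α = 8.84, σ_y = 821.0 → σ = 174 MPa, n = 4.72
  option F: E = 65.93, α = 3.22, σ_y = 47.00 → σ = 36.1 MPa, n = 1.30
  option D: E = 26.17, α = 17.6, σ_y = 242.0 → σ = 78.3 MPa, n = 3.09
  option Z: E = 205.3, α = 12.3, σ_y = 944.6 → σ = 429 MPa, n = 2.20
The minimum is option F at n = 1.30.

option F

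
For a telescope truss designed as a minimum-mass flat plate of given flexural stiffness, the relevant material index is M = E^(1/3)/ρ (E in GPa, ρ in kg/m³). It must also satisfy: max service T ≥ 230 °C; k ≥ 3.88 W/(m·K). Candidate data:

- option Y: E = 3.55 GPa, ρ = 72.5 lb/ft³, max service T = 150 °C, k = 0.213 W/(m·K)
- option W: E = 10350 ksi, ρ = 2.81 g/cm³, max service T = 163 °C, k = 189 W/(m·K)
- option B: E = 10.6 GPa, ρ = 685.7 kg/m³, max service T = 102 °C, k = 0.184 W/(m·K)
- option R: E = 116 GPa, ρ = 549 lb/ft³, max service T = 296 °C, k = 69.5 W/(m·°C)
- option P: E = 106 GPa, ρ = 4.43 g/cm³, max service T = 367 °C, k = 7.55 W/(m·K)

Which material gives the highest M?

option P

Screen on constraints: max service T ≥ 230 °C; k ≥ 3.88 W/(m·K). Survivors: option R, option P.
Putting every candidate on a common basis:
  option R: E = 116.0 GPa, ρ = 8794 kg/m³
  option P: E = 106.0 GPa, ρ = 4430 kg/m³
  option P: M = 1.07×10⁻³
  option R: M = 0.555×10⁻³
Option P has the largest M.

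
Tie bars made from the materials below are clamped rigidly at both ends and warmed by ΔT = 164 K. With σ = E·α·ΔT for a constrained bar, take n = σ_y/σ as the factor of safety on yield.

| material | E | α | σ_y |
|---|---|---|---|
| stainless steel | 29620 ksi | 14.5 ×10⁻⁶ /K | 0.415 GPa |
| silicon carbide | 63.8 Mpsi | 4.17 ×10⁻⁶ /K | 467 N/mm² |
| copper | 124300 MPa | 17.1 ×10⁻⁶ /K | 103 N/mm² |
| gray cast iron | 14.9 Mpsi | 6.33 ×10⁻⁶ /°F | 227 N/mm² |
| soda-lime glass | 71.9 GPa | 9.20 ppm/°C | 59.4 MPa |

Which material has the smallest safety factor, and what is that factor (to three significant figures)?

Converting E to GPa, α to ×10⁻⁶/K, σ_y to MPa, then σ and n for each:
  stainless steel: E = 204.2, α = 14.5, σ_y = 415.0 → σ = 486 MPa, n = 0.855
  silicon carbide: E = 439.9, α = 4.17, σ_y = 467.0 → σ = 301 MPa, n = 1.55
  copper: E = 124.3, α = 17.1, σ_y = 103.0 → σ = 349 MPa, n = 0.295
  gray cast iron: E = 102.7, α = 11.4, σ_y = 227.0 → σ = 192 MPa, n = 1.18
  soda-lime glass: E = 71.90, α = 9.20, σ_y = 59.40 → σ = 108 MPa, n = 0.548
The minimum is copper at n = 0.295.

copper, n = 0.295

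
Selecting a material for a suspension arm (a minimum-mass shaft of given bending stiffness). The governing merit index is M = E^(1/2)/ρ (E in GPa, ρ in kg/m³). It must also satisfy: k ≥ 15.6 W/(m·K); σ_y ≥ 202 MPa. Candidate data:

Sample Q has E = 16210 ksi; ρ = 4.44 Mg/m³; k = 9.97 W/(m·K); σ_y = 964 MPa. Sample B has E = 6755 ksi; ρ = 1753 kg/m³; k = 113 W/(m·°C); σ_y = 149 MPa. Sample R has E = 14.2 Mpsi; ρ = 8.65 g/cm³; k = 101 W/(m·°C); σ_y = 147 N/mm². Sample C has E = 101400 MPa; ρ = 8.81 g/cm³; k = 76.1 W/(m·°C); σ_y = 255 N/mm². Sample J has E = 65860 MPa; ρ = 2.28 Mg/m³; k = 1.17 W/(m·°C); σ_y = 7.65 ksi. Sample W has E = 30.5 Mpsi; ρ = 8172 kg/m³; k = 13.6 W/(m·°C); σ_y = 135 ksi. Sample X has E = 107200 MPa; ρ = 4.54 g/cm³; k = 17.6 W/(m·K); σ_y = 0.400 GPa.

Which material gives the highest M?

sample X

Screen on constraints: k ≥ 15.6 W/(m·K); σ_y ≥ 202 MPa. Survivors: sample C, sample X.
Normalizing units and computing the index:
  sample C: E = 101.4 GPa, ρ = 8810 kg/m³
  sample X: E = 107.2 GPa, ρ = 4540 kg/m³
  sample X: M = 2.28×10⁻³
  sample C: M = 1.14×10⁻³
The maximum is for sample X.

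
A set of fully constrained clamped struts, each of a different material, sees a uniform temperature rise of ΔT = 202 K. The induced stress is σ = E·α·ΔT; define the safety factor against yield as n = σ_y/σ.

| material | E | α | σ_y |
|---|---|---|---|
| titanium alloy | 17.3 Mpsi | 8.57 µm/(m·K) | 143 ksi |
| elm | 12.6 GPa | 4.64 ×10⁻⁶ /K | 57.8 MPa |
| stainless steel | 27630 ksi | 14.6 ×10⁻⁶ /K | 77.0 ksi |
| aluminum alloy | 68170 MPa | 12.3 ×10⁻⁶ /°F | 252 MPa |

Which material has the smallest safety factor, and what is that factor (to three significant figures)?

With everything in SI (GPa, ×10⁻⁶/K, MPa):
  titanium alloy: E = 119.3, α = 8.57, σ_y = 986.0 → σ = 206 MPa, n = 4.77
  elm: E = 12.60, α = 4.64, σ_y = 57.80 → σ = 11.8 MPa, n = 4.89
  stainless steel: E = 190.5, α = 14.6, σ_y = 530.9 → σ = 562 MPa, n = 0.945
  aluminum alloy: E = 68.17, α = 22.1, σ_y = 252.0 → σ = 305 MPa, n = 0.827
Smallest n: aluminum alloy with n = 0.827.

aluminum alloy, n = 0.827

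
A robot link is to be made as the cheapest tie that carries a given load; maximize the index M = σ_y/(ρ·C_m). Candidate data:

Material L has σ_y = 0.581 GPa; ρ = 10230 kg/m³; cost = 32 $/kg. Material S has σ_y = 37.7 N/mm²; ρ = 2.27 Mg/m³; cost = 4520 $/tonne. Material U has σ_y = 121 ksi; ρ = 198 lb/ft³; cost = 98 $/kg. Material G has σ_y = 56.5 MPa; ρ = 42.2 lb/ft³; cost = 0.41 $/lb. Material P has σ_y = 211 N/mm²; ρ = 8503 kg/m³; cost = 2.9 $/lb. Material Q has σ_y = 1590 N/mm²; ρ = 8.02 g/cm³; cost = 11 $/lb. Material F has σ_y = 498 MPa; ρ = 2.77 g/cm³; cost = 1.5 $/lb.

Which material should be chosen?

material G

Putting every candidate on a common basis:
  material L: σ_y = 581.0 MPa, ρ = 10230 kg/m³, cost = 32.00 $/kg
  material S: σ_y = 37.70 MPa, ρ = 2270 kg/m³, cost = 4.520 $/kg
  material U: σ_y = 834.3 MPa, ρ = 3172 kg/m³, cost = 98.00 $/kg
  material G: σ_y = 56.50 MPa, ρ = 676.0 kg/m³, cost = 0.9039 $/kg
  material P: σ_y = 211.0 MPa, ρ = 8503 kg/m³, cost = 6.393 $/kg
  material Q: σ_y = 1590 MPa, ρ = 8020 kg/m³, cost = 24.25 $/kg
  material F: σ_y = 498.0 MPa, ρ = 2770 kg/m³, cost = 3.307 $/kg
  material G: M = 92.5 kN·m per $
  material F: M = 54.4 kN·m per $
  material Q: M = 8.18 kN·m per $
  material P: M = 3.88 kN·m per $
  material S: M = 3.67 kN·m per $
  material U: M = 2.68 kN·m per $
  material L: M = 1.77 kN·m per $
The maximum is for material G.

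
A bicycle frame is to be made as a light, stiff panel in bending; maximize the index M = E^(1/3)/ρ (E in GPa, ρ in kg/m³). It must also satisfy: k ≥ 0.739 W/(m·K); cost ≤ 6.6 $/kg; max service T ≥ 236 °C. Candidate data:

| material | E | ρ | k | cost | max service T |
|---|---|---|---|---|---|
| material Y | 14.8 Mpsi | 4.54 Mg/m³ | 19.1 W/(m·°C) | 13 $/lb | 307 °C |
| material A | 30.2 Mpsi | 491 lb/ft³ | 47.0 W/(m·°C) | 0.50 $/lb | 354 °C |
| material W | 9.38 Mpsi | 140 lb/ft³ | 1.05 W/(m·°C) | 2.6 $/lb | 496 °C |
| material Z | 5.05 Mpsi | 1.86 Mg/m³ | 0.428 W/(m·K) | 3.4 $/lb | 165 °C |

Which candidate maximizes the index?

Screen on constraints: k ≥ 0.739 W/(m·K); cost ≤ 6.6 $/kg; max service T ≥ 236 °C. Survivors: material A, material W.
In SI units:
  material A: E = 208.2 GPa, ρ = 7865 kg/m³
  material W: E = 64.67 GPa, ρ = 2243 kg/m³
  material W: M = 1.79×10⁻³
  material A: M = 0.754×10⁻³
The maximum is for material W.

material W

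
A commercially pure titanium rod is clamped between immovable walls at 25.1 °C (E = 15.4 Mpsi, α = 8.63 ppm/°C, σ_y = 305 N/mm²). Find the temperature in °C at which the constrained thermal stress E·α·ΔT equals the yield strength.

358 °C

E = 15.4 Mpsi = 106.2 GPa.
σ_y = 305 N/mm² = 305.0 MPa.
E·α·ΔT = 305.0 MPa ⇒ ΔT = 305.0 / (106.2×10³ × 8.63×10⁻⁶) = 332.9 K.
T = 25.1 + 332.9 = 358.0 °C.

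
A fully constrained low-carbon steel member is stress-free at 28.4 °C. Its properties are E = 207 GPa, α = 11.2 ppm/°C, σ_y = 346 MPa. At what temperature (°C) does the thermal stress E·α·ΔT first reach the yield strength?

178 °C

E·α·ΔT = 346.0 MPa ⇒ ΔT = 346.0 / (207.0×10³ × 11.2×10⁻⁶) = 149.2 K.
T = 28.4 + 149.2 = 177.6 °C.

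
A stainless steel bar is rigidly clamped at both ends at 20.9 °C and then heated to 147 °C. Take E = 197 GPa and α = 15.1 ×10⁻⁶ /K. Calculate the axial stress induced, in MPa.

375 MPa

ΔT = 126.1 K. Constrained thermal stress σ = E·α·ΔT = 197.0×10³ MPa × 15.1×10⁻⁶ × 126.1 = 375 MPa (compressive).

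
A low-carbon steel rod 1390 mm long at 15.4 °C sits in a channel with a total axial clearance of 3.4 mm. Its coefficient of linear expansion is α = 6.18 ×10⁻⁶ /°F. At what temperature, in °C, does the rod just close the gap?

235 °C

α = 6.18×10⁻⁶/°F × 9/5 = 11.1×10⁻⁶/K.
α·L₀·ΔT = 3.4 mm ⇒ ΔT = 3.4 / (11.1×10⁻⁶ × 1390.0) = 219.9 K.
T = 15.4 + 219.9 = 235.3 °C.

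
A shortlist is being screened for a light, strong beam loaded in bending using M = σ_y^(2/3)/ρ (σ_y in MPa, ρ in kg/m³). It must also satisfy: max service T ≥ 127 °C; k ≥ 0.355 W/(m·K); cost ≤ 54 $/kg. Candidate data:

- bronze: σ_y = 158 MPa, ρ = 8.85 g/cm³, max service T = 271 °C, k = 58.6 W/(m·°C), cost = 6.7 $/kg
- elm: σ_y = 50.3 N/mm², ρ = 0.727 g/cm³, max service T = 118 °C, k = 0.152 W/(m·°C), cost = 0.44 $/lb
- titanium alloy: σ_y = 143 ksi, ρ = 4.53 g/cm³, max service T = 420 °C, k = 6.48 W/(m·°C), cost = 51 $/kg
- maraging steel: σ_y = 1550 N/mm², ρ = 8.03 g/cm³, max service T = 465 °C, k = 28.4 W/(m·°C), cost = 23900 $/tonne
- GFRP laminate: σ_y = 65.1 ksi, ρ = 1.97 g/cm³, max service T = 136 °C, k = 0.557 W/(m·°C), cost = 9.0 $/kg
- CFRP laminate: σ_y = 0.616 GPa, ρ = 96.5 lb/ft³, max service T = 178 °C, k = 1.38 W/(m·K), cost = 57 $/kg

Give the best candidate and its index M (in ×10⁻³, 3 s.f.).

Screen on constraints: max service T ≥ 127 °C; k ≥ 0.355 W/(m·K); cost ≤ 54 $/kg. Survivors: bronze, titanium alloy, maraging steel, GFRP laminate.
Normalizing units and computing the index:
  bronze: σ_y = 158.0 MPa, ρ = 8850 kg/m³
  titanium alloy: σ_y = 986.0 MPa, ρ = 4530 kg/m³
  maraging steel: σ_y = 1550 MPa, ρ = 8030 kg/m³
  GFRP laminate: σ_y = 448.8 MPa, ρ = 1970 kg/m³
  GFRP laminate: M = 29.8×10⁻³
  titanium alloy: M = 21.9×10⁻³
  maraging steel: M = 16.7×10⁻³
  bronze: M = 3.30×10⁻³
GFRP laminate has the largest M.

GFRP laminate, M = 29.8×10⁻³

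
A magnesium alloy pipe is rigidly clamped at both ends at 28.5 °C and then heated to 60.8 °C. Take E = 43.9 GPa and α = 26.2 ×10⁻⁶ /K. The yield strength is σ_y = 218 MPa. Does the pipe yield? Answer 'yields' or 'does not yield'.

ΔT = 32.30 K. Constrained thermal stress σ = E·α·ΔT = 43.90×10³ MPa × 26.2×10⁻⁶ × 32.30 = 37.2 MPa (compressive).
Compare to σ_y = 218 MPa: σ < σ_y, so it does not yield.

does not yield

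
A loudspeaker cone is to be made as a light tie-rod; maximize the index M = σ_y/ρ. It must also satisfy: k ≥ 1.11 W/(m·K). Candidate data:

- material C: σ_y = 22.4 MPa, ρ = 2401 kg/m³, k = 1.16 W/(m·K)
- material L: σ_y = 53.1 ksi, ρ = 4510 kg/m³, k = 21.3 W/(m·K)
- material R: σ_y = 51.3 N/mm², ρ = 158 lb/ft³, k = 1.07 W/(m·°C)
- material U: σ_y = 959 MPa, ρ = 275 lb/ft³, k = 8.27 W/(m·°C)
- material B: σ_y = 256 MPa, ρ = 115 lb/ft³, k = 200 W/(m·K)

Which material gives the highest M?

Screen on constraints: k ≥ 1.11 W/(m·K). Survivors: material C, material L, material U, material B.
Normalizing units and computing the index:
  material C: σ_y = 22.40 MPa, ρ = 2401 kg/m³
  material L: σ_y = 366.1 MPa, ρ = 4510 kg/m³
  material U: σ_y = 959.0 MPa, ρ = 4405 kg/m³
  material B: σ_y = 256.0 MPa, ρ = 1842 kg/m³
  material U: M = 218 kN·m/kg
  material B: M = 139 kN·m/kg
  material L: M = 81.2 kN·m/kg
  material C: M = 9.33 kN·m/kg
Highest index: material U.

material U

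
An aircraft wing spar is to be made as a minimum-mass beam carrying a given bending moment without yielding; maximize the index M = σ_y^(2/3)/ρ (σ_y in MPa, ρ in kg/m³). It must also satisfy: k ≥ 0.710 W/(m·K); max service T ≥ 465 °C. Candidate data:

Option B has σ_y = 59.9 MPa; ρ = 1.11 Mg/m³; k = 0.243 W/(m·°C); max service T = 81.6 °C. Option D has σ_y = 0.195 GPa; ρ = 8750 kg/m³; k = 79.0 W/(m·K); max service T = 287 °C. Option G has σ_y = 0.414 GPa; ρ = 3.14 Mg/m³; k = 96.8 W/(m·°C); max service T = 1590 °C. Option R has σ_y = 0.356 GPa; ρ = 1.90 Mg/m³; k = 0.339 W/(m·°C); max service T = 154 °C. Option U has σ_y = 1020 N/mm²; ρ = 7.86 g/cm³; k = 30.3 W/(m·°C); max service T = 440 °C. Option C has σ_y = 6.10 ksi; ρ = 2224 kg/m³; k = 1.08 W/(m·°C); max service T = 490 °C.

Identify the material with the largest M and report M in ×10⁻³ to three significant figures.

Screen on constraints: k ≥ 0.710 W/(m·K); max service T ≥ 465 °C. Survivors: option G, option C.
After converting to SI:
  option G: σ_y = 414.0 MPa, ρ = 3140 kg/m³
  option C: σ_y = 42.06 MPa, ρ = 2224 kg/m³
  option G: M = 17.7×10⁻³
  option C: M = 5.44×10⁻³
The maximum is for option G.

option G, M = 17.7×10⁻³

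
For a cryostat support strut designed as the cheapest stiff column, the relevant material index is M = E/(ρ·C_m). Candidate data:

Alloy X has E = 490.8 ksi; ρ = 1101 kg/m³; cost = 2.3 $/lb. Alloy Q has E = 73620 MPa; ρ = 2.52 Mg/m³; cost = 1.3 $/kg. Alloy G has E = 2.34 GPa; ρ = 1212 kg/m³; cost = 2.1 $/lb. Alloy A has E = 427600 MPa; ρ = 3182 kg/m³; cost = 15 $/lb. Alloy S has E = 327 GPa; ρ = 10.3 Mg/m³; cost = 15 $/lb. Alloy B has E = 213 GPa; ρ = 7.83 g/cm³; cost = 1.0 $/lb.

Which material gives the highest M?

Putting every candidate on a common basis:
  alloy X: E = 3.384 GPa, ρ = 1101 kg/m³, cost = 5.071 $/kg
  alloy Q: E = 73.62 GPa, ρ = 2520 kg/m³, cost = 1.300 $/kg
  alloy G: E = 2.340 GPa, ρ = 1212 kg/m³, cost = 4.630 $/kg
  alloy A: E = 427.6 GPa, ρ = 3182 kg/m³, cost = 33.07 $/kg
  alloy S: E = 327.0 GPa, ρ = 10300 kg/m³, cost = 33.07 $/kg
  alloy B: E = 213.0 GPa, ρ = 7830 kg/m³, cost = 2.205 $/kg
  alloy Q: M = 22.5 MN·m per $
  alloy B: M = 12.3 MN·m per $
  alloy A: M = 4.06 MN·m per $
  alloy S: M = 0.960 MN·m per $
  alloy X: M = 0.606 MN·m per $
  alloy G: M = 0.417 MN·m per $
Alloy Q has the largest M.

alloy Q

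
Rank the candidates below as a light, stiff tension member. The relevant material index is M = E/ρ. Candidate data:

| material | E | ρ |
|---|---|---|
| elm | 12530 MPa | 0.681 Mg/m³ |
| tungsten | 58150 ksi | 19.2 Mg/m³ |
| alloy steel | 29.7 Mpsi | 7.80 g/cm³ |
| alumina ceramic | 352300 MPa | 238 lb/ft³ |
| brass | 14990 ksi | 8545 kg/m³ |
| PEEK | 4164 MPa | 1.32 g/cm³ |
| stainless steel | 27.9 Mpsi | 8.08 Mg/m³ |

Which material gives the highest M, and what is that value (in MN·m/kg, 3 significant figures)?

alumina ceramic, M = 92.4 MN·m/kg

After converting to SI:
  elm: E = 12.53 GPa, ρ = 681.0 kg/m³
  tungsten: E = 400.9 GPa, ρ = 19200 kg/m³
  alloy steel: E = 204.8 GPa, ρ = 7800 kg/m³
  alumina ceramic: E = 352.3 GPa, ρ = 3812 kg/m³
  brass: E = 103.4 GPa, ρ = 8545 kg/m³
  PEEK: E = 4.164 GPa, ρ = 1320 kg/m³
  stainless steel: E = 192.4 GPa, ρ = 8080 kg/m³
  alumina ceramic: M = 92.4 MN·m/kg
  alloy steel: M = 26.3 MN·m/kg
  stainless steel: M = 23.8 MN·m/kg
  tungsten: M = 20.9 MN·m/kg
  elm: M = 18.4 MN·m/kg
  brass: M = 12.1 MN·m/kg
  PEEK: M = 3.15 MN·m/kg
Alumina ceramic has the largest M.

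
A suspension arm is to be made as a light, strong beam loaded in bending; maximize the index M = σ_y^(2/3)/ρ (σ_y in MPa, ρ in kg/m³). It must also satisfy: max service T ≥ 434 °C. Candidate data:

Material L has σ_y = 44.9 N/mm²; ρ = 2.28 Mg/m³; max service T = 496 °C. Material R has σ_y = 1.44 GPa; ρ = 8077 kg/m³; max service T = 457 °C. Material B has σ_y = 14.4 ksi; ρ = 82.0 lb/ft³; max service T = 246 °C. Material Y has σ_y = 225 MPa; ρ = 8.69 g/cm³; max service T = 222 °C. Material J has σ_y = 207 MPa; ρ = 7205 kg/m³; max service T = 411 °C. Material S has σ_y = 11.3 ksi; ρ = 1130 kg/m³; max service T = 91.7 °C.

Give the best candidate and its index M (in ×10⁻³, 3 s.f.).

Screen on constraints: max service T ≥ 434 °C. Survivors: material L, material R.
Putting every candidate on a common basis:
  material L: σ_y = 44.90 MPa, ρ = 2280 kg/m³
  material R: σ_y = 1440 MPa, ρ = 8077 kg/m³
  material R: M = 15.8×10⁻³
  material L: M = 5.54×10⁻³
Material R has the largest M.

material R, M = 15.8×10⁻³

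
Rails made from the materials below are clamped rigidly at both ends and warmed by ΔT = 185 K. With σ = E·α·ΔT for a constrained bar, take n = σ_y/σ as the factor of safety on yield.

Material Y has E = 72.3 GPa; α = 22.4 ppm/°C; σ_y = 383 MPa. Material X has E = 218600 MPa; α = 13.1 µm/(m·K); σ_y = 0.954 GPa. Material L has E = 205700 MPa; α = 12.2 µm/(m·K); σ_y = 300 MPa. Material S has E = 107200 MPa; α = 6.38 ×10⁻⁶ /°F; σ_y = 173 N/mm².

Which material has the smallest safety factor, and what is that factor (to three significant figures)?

Converting E to GPa, α to ×10⁻⁶/K, σ_y to MPa, then σ and n for each:
  material Y: E = 72.30, α = 22.4, σ_y = 383.0 → σ = 300 MPa, n = 1.28
  material X: E = 218.6, α = 13.1, σ_y = 954.0 → σ = 530 MPa, n = 1.80
  material L: E = 205.7, α = 12.2, σ_y = 300.0 → σ = 464 MPa, n = 0.646
  material S: E = 107.2, α = 11.5, σ_y = 173.0 → σ = 228 MPa, n = 0.760
The minimum is material L at n = 0.646.

material L, n = 0.646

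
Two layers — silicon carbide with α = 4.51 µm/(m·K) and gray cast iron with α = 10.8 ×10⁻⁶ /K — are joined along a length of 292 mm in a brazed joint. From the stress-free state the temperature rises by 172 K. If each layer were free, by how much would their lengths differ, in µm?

Δα = |4.51 − 10.8|×10⁻⁶/K = 6.29×10⁻⁶/K.
ΔL_mismatch = Δα·L·ΔT = 6.29×10⁻⁶ × 292.0 mm × 172.0 K = 316 µm.

316 µm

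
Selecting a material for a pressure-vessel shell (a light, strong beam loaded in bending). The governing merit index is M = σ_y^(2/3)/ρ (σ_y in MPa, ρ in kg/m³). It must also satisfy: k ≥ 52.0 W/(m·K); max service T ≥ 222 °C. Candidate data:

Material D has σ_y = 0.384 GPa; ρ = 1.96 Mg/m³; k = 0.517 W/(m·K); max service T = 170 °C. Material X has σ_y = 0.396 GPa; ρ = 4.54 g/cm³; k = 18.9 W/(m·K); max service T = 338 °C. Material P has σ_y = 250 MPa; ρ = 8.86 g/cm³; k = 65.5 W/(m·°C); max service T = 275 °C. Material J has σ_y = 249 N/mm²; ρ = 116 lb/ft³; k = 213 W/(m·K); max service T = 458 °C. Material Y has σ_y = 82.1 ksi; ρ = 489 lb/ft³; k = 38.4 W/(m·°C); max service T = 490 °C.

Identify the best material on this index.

material J

Screen on constraints: k ≥ 52.0 W/(m·K); max service T ≥ 222 °C. Survivors: material P, material J.
Convert each candidate to consistent units, then evaluate M:
  material P: σ_y = 250.0 MPa, ρ = 8860 kg/m³
  material J: σ_y = 249.0 MPa, ρ = 1858 kg/m³
  material J: M = 21.3×10⁻³
  material P: M = 4.48×10⁻³
Material J has the largest M.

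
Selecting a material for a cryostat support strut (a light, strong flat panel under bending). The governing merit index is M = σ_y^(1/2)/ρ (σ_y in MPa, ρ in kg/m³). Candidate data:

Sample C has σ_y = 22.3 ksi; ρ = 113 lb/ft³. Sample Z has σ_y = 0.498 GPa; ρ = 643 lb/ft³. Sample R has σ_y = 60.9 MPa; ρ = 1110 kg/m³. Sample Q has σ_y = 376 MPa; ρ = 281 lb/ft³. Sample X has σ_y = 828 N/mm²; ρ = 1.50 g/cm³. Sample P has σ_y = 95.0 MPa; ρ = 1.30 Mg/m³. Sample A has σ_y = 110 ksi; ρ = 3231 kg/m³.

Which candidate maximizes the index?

sample X

Normalizing units and computing the index:
  sample C: σ_y = 153.8 MPa, ρ = 1810 kg/m³
  sample Z: σ_y = 498.0 MPa, ρ = 10300 kg/m³
  sample R: σ_y = 60.90 MPa, ρ = 1110 kg/m³
  sample Q: σ_y = 376.0 MPa, ρ = 4501 kg/m³
  sample X: σ_y = 828.0 MPa, ρ = 1500 kg/m³
  sample P: σ_y = 95.00 MPa, ρ = 1300 kg/m³
  sample A: σ_y = 758.4 MPa, ρ = 3231 kg/m³
  sample X: M = 19.2×10⁻³
  sample A: M = 8.52×10⁻³
  sample P: M = 7.50×10⁻³
  sample R: M = 7.03×10⁻³
  sample C: M = 6.85×10⁻³
  sample Q: M = 4.31×10⁻³
  sample Z: M = 2.17×10⁻³
The maximum is for sample X.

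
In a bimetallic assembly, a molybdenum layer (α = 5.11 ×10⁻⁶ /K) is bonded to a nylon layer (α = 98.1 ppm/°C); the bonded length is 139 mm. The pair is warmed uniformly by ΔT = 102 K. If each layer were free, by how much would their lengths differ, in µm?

1320 µm

Δα = |5.11 − 98.1|×10⁻⁶/K = 93.0×10⁻⁶/K.
ΔL_mismatch = Δα·L·ΔT = 93.0×10⁻⁶ × 139.0 mm × 102.0 K = 1320 µm.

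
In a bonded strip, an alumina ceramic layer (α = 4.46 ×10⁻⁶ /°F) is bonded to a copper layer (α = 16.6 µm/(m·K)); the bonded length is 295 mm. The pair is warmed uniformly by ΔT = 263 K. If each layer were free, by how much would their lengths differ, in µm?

alumina ceramic: α = 4.46×10⁻⁶/°F × 9/5 = 8.03×10⁻⁶/K.
Δα = |8.03 − 16.6|×10⁻⁶/K = 8.57×10⁻⁶/K.
ΔL_mismatch = Δα·L·ΔT = 8.57×10⁻⁶ × 295.0 mm × 263.0 K = 665 µm.

665 µm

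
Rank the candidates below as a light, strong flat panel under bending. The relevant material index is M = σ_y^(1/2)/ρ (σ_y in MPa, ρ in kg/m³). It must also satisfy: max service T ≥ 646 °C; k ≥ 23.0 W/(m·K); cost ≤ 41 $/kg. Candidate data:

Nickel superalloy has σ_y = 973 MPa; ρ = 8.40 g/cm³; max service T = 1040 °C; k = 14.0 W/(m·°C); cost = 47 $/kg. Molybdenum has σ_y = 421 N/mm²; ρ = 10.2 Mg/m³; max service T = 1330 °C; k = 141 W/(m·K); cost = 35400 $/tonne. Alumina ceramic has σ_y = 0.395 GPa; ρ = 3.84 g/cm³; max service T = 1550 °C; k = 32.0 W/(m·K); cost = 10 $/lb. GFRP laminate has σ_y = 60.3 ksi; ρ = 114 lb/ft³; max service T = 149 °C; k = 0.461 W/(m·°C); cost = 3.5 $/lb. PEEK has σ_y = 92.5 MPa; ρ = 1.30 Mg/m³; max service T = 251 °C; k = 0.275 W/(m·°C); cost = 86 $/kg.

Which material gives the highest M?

alumina ceramic

Screen on constraints: max service T ≥ 646 °C; k ≥ 23.0 W/(m·K); cost ≤ 41 $/kg. Survivors: molybdenum, alumina ceramic.
In SI units:
  molybdenum: σ_y = 421.0 MPa, ρ = 10200 kg/m³
  alumina ceramic: σ_y = 395.0 MPa, ρ = 3840 kg/m³
  alumina ceramic: M = 5.18×10⁻³
  molybdenum: M = 2.01×10⁻³
The maximum is for alumina ceramic.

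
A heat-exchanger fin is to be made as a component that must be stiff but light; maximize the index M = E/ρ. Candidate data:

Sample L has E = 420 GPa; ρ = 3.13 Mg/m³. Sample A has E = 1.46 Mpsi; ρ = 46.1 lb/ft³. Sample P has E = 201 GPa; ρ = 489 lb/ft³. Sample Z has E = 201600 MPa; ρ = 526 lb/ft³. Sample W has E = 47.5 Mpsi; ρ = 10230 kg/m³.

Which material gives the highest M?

After converting to SI:
  sample L: E = 420.0 GPa, ρ = 3130 kg/m³
  sample A: E = 10.07 GPa, ρ = 738.5 kg/m³
  sample P: E = 201.0 GPa, ρ = 7833 kg/m³
  sample Z: E = 201.6 GPa, ρ = 8426 kg/m³
  sample W: E = 327.5 GPa, ρ = 10230 kg/m³
  sample L: M = 134 MN·m/kg
  sample W: M = 32.0 MN·m/kg
  sample P: M = 25.7 MN·m/kg
  sample Z: M = 23.9 MN·m/kg
  sample A: M = 13.6 MN·m/kg
Sample L has the largest M.

sample L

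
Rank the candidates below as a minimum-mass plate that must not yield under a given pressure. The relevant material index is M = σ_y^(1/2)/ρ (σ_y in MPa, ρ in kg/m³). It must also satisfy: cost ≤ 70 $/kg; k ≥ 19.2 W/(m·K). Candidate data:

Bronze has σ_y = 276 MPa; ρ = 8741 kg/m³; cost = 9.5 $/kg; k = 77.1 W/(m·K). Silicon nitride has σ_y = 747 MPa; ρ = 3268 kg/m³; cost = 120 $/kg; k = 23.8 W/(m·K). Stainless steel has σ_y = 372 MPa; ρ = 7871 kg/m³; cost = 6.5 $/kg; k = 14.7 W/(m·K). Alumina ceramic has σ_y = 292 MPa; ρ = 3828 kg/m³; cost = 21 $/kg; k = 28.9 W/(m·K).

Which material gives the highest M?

alumina ceramic

Screen on constraints: cost ≤ 70 $/kg; k ≥ 19.2 W/(m·K). Survivors: bronze, alumina ceramic.
Computing M directly (units already consistent):
  alumina ceramic: M = 4.46×10⁻³
  bronze: M = 1.90×10⁻³
The maximum is for alumina ceramic.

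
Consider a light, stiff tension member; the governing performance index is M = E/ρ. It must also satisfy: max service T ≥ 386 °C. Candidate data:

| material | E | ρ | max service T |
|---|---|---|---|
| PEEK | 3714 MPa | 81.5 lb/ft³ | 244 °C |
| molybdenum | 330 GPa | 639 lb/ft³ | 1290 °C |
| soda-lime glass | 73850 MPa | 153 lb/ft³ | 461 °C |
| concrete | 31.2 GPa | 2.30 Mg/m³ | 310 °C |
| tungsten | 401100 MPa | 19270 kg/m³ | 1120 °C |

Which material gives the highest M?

molybdenum

Screen on constraints: max service T ≥ 386 °C. Survivors: molybdenum, soda-lime glass, tungsten.
Normalizing units and computing the index:
  molybdenum: E = 330.0 GPa, ρ = 10240 kg/m³
  soda-lime glass: E = 73.85 GPa, ρ = 2451 kg/m³
  tungsten: E = 401.1 GPa, ρ = 19270 kg/m³
  molybdenum: M = 32.2 MN·m/kg
  soda-lime glass: M = 30.1 MN·m/kg
  tungsten: M = 20.8 MN·m/kg
Highest index: molybdenum.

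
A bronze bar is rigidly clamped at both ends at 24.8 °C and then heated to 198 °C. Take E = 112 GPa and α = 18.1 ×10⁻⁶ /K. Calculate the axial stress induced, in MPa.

351 MPa

ΔT = 173.2 K. Constrained thermal stress σ = E·α·ΔT = 112.0×10³ MPa × 18.1×10⁻⁶ × 173.2 = 351 MPa (compressive).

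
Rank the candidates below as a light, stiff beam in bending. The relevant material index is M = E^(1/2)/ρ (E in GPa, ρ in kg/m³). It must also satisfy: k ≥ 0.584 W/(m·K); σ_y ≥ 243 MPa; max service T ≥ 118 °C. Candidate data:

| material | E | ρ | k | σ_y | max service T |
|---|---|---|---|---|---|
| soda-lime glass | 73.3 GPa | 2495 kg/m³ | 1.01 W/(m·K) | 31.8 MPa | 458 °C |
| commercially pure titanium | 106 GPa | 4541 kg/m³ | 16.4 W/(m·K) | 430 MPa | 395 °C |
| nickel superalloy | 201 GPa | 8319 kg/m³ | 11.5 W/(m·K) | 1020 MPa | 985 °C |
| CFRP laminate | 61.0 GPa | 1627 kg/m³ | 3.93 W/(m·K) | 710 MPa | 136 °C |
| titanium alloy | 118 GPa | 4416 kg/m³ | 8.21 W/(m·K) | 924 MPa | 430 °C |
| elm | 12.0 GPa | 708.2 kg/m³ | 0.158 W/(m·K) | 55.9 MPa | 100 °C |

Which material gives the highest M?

CFRP laminate

Screen on constraints: k ≥ 0.584 W/(m·K); σ_y ≥ 243 MPa; max service T ≥ 118 °C. Survivors: commercially pure titanium, nickel superalloy, CFRP laminate, titanium alloy.
Per-candidate index values:
  CFRP laminate: M = 4.80×10⁻³
  titanium alloy: M = 2.46×10⁻³
  commercially pure titanium: M = 2.27×10⁻³
  nickel superalloy: M = 1.70×10⁻³
CFRP laminate ranks first.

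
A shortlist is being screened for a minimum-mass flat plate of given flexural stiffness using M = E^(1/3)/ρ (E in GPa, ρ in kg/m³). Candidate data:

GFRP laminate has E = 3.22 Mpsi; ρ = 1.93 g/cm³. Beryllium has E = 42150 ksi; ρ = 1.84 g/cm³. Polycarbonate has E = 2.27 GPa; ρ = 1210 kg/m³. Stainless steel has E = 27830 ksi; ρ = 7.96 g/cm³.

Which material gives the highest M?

beryllium

Normalizing units and computing the index:
  GFRP laminate: E = 22.20 GPa, ρ = 1930 kg/m³
  beryllium: E = 290.6 GPa, ρ = 1840 kg/m³
  polycarbonate: E = 2.270 GPa, ρ = 1210 kg/m³
  stainless steel: E = 191.9 GPa, ρ = 7960 kg/m³
  beryllium: M = 3.60×10⁻³
  GFRP laminate: M = 1.46×10⁻³
  polycarbonate: M = 1.09×10⁻³
  stainless steel: M = 0.725×10⁻³
Highest index: beryllium.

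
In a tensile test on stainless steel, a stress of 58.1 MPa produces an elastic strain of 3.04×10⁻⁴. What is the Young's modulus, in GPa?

E = σ/ε = 58.1 MPa / 3.04×10⁻⁴ = 191100 MPa = 191 GPa.

191 GPa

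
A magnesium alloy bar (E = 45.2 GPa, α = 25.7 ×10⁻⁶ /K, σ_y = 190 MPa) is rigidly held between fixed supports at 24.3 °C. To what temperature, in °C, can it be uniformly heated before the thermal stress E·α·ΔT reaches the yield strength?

E·α·ΔT = 190.0 MPa ⇒ ΔT = 190.0 / (45.20×10³ × 25.7×10⁻⁶) = 163.6 K.
T = 24.3 + 163.6 = 187.9 °C.

188 °C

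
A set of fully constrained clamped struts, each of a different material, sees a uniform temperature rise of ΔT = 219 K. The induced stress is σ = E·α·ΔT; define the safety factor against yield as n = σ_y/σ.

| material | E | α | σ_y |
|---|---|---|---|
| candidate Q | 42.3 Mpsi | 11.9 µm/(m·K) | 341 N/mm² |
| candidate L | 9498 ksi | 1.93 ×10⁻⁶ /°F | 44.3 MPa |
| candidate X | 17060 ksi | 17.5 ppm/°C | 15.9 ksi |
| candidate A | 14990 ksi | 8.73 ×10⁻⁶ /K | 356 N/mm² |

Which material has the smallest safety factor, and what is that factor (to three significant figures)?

Per material, after unit conversion:
  candidate Q: E = 291.6, α = 11.9, σ_y = 341.0 → σ = 760 MPa, n = 0.449
  candidate L: E = 65.49, α = 3.47, σ_y = 44.30 → σ = 49.8 MPa, n = 0.889
  candidate X: E = 117.6, α = 17.5, σ_y = 109.6 → σ = 451 MPa, n = 0.243
  candidate A: E = 103.4, α = 8.73, σ_y = 356.0 → σ = 198 MPa, n = 1.80
The minimum is candidate X at n = 0.243.

candidate X, n = 0.243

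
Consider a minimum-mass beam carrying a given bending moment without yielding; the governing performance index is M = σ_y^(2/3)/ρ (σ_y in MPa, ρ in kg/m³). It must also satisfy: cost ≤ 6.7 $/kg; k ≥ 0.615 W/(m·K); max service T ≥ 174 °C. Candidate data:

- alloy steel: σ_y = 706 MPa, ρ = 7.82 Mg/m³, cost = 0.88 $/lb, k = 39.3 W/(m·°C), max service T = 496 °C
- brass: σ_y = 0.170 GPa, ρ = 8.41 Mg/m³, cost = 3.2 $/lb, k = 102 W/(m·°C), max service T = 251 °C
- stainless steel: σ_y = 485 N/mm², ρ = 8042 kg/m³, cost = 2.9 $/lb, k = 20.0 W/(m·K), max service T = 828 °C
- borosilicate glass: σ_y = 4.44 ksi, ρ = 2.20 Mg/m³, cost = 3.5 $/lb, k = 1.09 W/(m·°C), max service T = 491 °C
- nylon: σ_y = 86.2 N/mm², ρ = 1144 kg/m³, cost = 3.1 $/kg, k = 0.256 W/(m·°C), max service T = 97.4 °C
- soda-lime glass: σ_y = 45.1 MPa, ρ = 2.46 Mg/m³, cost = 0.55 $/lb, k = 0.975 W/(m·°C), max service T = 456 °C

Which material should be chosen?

Screen on constraints: cost ≤ 6.7 $/kg; k ≥ 0.615 W/(m·K); max service T ≥ 174 °C. Survivors: alloy steel, stainless steel, soda-lime glass.
Normalizing units and computing the index:
  alloy steel: σ_y = 706.0 MPa, ρ = 7820 kg/m³
  stainless steel: σ_y = 485.0 MPa, ρ = 8042 kg/m³
  soda-lime glass: σ_y = 45.10 MPa, ρ = 2460 kg/m³
  alloy steel: M = 10.1×10⁻³
  stainless steel: M = 7.68×10⁻³
  soda-lime glass: M = 5.15×10⁻³
Alloy steel ranks first.

alloy steel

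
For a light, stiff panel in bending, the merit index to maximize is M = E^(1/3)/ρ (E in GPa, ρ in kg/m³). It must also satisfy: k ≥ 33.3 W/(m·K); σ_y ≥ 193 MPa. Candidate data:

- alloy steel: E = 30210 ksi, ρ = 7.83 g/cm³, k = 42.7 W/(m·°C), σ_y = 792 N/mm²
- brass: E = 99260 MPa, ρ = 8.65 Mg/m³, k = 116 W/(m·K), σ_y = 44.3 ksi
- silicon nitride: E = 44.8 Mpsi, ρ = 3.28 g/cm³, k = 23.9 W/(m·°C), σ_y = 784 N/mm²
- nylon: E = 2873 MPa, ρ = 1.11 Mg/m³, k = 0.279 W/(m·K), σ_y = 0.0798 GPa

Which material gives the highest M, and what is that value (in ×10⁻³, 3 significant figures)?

Screen on constraints: k ≥ 33.3 W/(m·K); σ_y ≥ 193 MPa. Survivors: alloy steel, brass.
After converting to SI:
  alloy steel: E = 208.3 GPa, ρ = 7830 kg/m³
  brass: E = 99.26 GPa, ρ = 8650 kg/m³
  alloy steel: M = 0.757×10⁻³
  brass: M = 0.535×10⁻³
Alloy steel ranks first.

alloy steel, M = 0.757×10⁻³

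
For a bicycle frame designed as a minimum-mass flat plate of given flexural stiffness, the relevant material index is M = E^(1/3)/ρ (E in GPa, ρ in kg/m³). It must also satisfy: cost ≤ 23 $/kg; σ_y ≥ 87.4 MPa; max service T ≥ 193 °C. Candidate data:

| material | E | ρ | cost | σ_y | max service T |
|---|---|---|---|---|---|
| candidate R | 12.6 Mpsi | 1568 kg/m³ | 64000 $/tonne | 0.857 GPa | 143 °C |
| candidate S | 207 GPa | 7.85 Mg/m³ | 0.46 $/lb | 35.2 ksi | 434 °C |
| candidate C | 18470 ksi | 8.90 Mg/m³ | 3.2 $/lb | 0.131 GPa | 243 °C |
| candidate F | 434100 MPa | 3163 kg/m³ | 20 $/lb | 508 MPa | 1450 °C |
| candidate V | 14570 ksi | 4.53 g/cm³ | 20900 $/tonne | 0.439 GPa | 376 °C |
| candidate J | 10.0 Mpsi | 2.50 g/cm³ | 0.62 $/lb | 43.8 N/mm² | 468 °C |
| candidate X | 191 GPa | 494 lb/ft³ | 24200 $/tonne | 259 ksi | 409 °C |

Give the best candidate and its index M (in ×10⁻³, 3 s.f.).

Screen on constraints: cost ≤ 23 $/kg; σ_y ≥ 87.4 MPa; max service T ≥ 193 °C. Survivors: candidate S, candidate C, candidate V.
Convert each candidate to consistent units, then evaluate M:
  candidate S: E = 207.0 GPa, ρ = 7850 kg/m³
  candidate C: E = 127.3 GPa, ρ = 8900 kg/m³
  candidate V: E = 100.5 GPa, ρ = 4530 kg/m³
  candidate V: M = 1.03×10⁻³
  candidate S: M = 0.754×10⁻³
  candidate C: M = 0.565×10⁻³
Candidate V has the largest M.

candidate V, M = 1.03×10⁻³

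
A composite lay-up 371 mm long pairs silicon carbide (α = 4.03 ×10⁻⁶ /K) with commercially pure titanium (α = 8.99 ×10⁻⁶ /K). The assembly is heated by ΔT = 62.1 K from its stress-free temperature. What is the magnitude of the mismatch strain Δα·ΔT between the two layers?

3.08×10⁻⁴

Δα = |4.03 − 8.99|×10⁻⁶/K = 4.96×10⁻⁶/K.
Mismatch strain = Δα·ΔT = 4.96×10⁻⁶ × 62.1 = 3.08×10⁻⁴.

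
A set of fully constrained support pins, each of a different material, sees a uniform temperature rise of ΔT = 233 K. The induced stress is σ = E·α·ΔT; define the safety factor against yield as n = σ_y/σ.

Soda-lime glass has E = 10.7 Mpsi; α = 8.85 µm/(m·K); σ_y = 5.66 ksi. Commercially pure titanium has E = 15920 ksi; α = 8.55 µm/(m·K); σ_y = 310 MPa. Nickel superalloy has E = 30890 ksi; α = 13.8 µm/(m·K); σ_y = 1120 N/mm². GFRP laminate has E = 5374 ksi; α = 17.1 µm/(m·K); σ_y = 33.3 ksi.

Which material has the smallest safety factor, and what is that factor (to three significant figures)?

Converting E to GPa, α to ×10⁻⁶/K, σ_y to MPa, then σ and n for each:
  soda-lime glass: E = 73.77, α = 8.85, σ_y = 39.02 → σ = 152 MPa, n = 0.257
  commercially pure titanium: E = 109.8, α = 8.55, σ_y = 310.0 → σ = 219 MPa, n = 1.42
  nickel superalloy: E = 213.0, α = 13.8, σ_y = 1120 → σ = 685 MPa, n = 1.64
  GFRP laminate: E = 37.05, α = 17.1, σ_y = 229.6 → σ = 148 MPa, n = 1.56
Soda-lime glass has the lowest safety factor, n = 0.257.

soda-lime glass, n = 0.257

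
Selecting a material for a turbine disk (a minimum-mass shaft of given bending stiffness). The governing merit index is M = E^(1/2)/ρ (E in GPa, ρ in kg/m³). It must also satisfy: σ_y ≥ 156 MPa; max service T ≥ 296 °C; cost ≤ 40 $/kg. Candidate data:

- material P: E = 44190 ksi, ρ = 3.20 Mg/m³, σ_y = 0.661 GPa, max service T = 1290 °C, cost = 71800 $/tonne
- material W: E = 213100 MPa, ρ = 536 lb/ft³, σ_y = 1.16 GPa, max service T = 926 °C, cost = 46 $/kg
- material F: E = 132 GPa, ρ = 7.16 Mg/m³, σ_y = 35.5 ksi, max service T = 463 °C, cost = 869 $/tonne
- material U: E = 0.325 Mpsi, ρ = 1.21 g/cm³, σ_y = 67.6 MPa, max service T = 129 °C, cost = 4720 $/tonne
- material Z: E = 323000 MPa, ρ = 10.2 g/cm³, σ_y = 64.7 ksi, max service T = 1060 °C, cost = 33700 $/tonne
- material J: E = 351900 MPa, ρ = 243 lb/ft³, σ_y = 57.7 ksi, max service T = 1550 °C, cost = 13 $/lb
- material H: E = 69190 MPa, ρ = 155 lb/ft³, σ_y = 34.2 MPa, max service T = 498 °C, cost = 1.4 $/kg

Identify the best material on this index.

material J

Screen on constraints: σ_y ≥ 156 MPa; max service T ≥ 296 °C; cost ≤ 40 $/kg. Survivors: material F, material Z, material J.
In SI units:
  material F: E = 132.0 GPa, ρ = 7160 kg/m³
  material Z: E = 323.0 GPa, ρ = 10200 kg/m³
  material J: E = 351.9 GPa, ρ = 3892 kg/m³
  material J: M = 4.82×10⁻³
  material Z: M = 1.76×10⁻³
  material F: M = 1.60×10⁻³
Material J ranks first.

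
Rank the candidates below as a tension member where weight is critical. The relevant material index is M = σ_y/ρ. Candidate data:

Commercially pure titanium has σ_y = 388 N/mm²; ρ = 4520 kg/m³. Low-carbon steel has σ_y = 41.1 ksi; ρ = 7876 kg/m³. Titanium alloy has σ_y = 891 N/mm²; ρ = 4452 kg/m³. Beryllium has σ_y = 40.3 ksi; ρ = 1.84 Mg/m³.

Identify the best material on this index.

In SI units:
  commercially pure titanium: σ_y = 388.0 MPa, ρ = 4520 kg/m³
  low-carbon steel: σ_y = 283.4 MPa, ρ = 7876 kg/m³
  titanium alloy: σ_y = 891.0 MPa, ρ = 4452 kg/m³
  beryllium: σ_y = 277.9 MPa, ρ = 1840 kg/m³
  titanium alloy: M = 200 kN·m/kg
  beryllium: M = 151 kN·m/kg
  commercially pure titanium: M = 85.8 kN·m/kg
  low-carbon steel: M = 36.0 kN·m/kg
Highest index: titanium alloy.

titanium alloy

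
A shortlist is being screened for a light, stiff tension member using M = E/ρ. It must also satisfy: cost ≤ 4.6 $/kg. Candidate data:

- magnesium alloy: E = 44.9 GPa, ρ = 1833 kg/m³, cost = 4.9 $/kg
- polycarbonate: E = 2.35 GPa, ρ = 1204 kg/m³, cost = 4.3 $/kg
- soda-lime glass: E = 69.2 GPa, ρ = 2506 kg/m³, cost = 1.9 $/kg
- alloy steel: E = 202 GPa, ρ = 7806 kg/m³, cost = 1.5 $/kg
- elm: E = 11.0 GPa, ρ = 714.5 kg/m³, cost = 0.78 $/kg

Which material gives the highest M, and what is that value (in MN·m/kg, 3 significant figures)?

soda-lime glass, M = 27.6 MN·m/kg

Screen on constraints: cost ≤ 4.6 $/kg. Survivors: polycarbonate, soda-lime glass, alloy steel, elm.
Evaluate M for each candidate:
  soda-lime glass: M = 27.6 MN·m/kg
  alloy steel: M = 25.9 MN·m/kg
  elm: M = 15.4 MN·m/kg
  polycarbonate: M = 1.95 MN·m/kg
The maximum is for soda-lime glass.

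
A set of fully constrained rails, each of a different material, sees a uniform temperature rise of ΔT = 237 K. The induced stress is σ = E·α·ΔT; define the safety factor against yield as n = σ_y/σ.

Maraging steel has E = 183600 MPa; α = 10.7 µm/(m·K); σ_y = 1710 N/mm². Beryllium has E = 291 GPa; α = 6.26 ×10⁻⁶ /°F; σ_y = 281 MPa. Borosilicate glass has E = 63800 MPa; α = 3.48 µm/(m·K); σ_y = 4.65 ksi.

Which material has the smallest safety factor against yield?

Per material, after unit conversion:
  maraging steel: E = 183.6, α = 10.7, σ_y = 1710 → σ = 466 MPa, n = 3.67
  beryllium: E = 291.0, α = 11.3, σ_y = 281.0 → σ = 777 MPa, n = 0.362
  borosilicate glass: E = 63.80, α = 3.48, σ_y = 32.06 → σ = 52.6 MPa, n = 0.609
Smallest n: beryllium with n = 0.362.

beryllium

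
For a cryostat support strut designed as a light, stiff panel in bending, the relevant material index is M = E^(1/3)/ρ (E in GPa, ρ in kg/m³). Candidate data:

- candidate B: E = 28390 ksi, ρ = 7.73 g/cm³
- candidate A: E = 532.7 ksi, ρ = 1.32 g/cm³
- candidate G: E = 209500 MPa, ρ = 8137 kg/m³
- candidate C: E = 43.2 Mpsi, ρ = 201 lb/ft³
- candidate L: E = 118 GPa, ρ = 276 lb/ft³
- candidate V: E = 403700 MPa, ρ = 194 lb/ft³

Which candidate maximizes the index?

candidate V

In SI units:
  candidate B: E = 195.7 GPa, ρ = 7730 kg/m³
  candidate A: E = 3.673 GPa, ρ = 1320 kg/m³
  candidate G: E = 209.5 GPa, ρ = 8137 kg/m³
  candidate C: E = 297.9 GPa, ρ = 3220 kg/m³
  candidate L: E = 118.0 GPa, ρ = 4421 kg/m³
  candidate V: E = 403.7 GPa, ρ = 3108 kg/m³
  candidate V: M = 2.38×10⁻³
  candidate C: M = 2.07×10⁻³
  candidate A: M = 1.17×10⁻³
  candidate L: M = 1.11×10⁻³
  candidate B: M = 0.751×10⁻³
  candidate G: M = 0.730×10⁻³
Candidate V has the largest M.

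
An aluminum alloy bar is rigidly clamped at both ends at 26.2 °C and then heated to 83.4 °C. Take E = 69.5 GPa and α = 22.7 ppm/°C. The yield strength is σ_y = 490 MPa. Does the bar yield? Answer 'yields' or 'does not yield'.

ΔT = 57.20 K. Constrained thermal stress σ = E·α·ΔT = 69.50×10³ MPa × 22.7×10⁻⁶ × 57.20 = 90.2 MPa (compressive).
Compare to σ_y = 490 MPa: σ < σ_y, so it does not yield.

does not yield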